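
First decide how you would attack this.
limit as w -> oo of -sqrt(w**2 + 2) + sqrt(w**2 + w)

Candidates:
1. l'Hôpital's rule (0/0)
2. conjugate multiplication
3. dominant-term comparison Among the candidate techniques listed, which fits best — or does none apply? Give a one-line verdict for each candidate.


Diagnosis: conjugate multiplication — sqrt(w**2 + w) and sqrt(w**2 + 2) both blow up, but their difference is tame once the conjugate rationalizes it.
- l'Hôpital's rule (0/0) — substitution produces ∞ − ∞ rather than a vanishing quotient; the rule needs a 0/0 ratio to act on.
- conjugate multiplication: applies; the problem has the shape this method handles.
- dominant-term comparison — no dominant power emerges to decide the limit by degree comparison.


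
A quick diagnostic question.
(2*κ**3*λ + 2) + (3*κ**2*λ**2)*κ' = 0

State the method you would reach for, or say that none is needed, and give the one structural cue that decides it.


Best approach: the exact-equation method — d/dκ of 2*κ**3*λ + 2 equals d/dλ of 3*κ**2*λ**2: the form is a total differential of one potential — integrate it exactly.


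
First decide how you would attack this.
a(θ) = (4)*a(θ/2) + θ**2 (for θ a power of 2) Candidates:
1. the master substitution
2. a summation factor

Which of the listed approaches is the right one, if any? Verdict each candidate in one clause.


Method: the master substitution — the argument shrinks by the factor 2, so measure the index on a logarithmic scale and the recursion becomes a shift.
- the master substitution — yes, a natural case for it.
- a summation factor: the recursion divides its index rather than shifting it — there is no previous-term chain for a summation factor to telescope.


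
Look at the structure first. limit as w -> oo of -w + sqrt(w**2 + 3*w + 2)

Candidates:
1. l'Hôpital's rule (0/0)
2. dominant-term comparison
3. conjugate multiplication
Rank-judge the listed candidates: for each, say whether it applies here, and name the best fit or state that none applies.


Method: conjugate multiplication — divergence minus divergence hides a finite answer — expose it by pairing sqrt(w**2 + 3*w + 2) - w with its conjugate.
- l'Hôpital's rule (0/0) — the expression is a difference driving to ∞ − ∞, not a 0/0 quotient — there is no ratio for the rule to differentiate.
- dominant-term comparison — no ranking of term growth rates resolves the limit here.
- conjugate multiplication: applies; the problem has the shape this method handles.


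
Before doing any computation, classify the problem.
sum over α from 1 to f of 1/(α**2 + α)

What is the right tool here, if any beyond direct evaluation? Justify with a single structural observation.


Method: telescoping — split 1/(α**2 + α) by partial fractions and the pieces are one function at shifted arguments — interior terms cancel.


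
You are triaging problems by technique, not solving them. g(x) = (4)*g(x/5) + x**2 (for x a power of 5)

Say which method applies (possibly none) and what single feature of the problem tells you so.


Technique: the master substitution — the recursive call is at index x/5 rather than a shift, a divide-and-conquer shape — substituting x = 5^m linearizes it.


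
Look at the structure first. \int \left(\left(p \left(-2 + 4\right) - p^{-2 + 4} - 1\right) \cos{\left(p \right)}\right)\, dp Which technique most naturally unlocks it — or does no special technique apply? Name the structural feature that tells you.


Diagnosis: integration by parts — the integrand splits as (p \left(-2 + 4\right) - p^{-2 + 4} - 1) times \cos{\left(p \right)} — repeatedly differentiating the polynomial part kills it, which is the parts ladder.


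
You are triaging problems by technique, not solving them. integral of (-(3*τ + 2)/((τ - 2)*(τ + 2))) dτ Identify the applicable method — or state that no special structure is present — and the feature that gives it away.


Diagnosis: partial fractions — the bottom factors while the top stays lower-degree — split into simple fractions and integrate piece by piece.


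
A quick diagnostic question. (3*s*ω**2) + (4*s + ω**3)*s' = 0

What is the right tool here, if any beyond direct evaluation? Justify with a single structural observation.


Diagnosis: the exact-equation method — the cross partial derivatives of 3*s*ω**2 and 4*s + ω**3 agree, so the left side is the total differential of one potential in ω and s.


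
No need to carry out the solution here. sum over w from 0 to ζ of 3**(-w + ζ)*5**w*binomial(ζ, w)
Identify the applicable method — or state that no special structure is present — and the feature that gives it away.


Best approach: the binomial theorem — binomial(ζ, w) weighting matched powers of 5 and 3 is the expanded form of (5 + 3)^ζ — fold it back up.


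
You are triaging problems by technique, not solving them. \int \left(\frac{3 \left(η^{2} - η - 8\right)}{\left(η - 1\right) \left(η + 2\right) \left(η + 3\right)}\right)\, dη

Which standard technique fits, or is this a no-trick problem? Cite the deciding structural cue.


Best approach: partial fractions — a proper rational integrand whose denominator splits into simpler factors — decompose into partial fractions first.


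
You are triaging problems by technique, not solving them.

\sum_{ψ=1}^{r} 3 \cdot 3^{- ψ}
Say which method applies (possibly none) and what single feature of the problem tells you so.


Method: the geometric series formula — consecutive terms stand in a fixed index-free ratio — the geometric sum formula closes it.


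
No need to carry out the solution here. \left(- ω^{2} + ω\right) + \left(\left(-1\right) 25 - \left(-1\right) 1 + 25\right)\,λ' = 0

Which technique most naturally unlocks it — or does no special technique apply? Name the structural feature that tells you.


Method: no special technique — solved for the derivative, λ never appears on the right — this is a direct integration in ω, not a differential-equations problem at heart.


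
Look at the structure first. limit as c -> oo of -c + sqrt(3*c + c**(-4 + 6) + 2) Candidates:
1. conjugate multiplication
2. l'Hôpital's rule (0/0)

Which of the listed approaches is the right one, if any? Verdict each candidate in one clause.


Method: conjugate multiplication — sqrt(3*c + c**(-4 + 6) + 2) and c both blow up, but their difference is tame once the conjugate rationalizes it.
- conjugate multiplication — yes, a natural case for it.
- l'Hôpital's rule (0/0) — substitution produces ∞ − ∞ rather than a vanishing quotient; the rule needs a 0/0 ratio to act on.


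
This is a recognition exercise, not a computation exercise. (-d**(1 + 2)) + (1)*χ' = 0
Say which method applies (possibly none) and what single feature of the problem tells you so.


Verdict: no special technique — solved for the derivative, χ never appears on the right — this is a direct integration in d, not a differential-equations problem at heart.


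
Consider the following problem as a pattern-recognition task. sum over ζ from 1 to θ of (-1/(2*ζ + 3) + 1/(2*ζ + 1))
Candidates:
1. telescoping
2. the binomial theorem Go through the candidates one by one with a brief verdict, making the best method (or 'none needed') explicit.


Method: telescoping — the summand is built as 1/(2*ζ + 1) minus its own successor — adjacent terms annihilate down the line.
- telescoping — applies; the problem has the shape this method handles.
- the binomial theorem: no binomial coefficients pair with matched powers.


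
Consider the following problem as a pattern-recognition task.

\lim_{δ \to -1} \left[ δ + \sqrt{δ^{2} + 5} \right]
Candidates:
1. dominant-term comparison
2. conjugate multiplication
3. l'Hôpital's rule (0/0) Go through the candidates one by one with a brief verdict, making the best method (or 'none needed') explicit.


Diagnosis: no special technique — nothing blocks direct substitution at -1: plug in and finish.
- dominant-term comparison — no dominant-degree comparison decides it.
- conjugate multiplication: rationalization has no target — no divergent radical difference appears.
- l'Hôpital's rule (0/0): evaluation at the point is determinate, so the rule has nothing to repair.


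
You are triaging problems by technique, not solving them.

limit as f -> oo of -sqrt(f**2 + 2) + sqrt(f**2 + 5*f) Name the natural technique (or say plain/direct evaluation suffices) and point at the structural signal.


Best approach: conjugate multiplication — both pieces blow up but their difference is finite; the conjugate trick rationalizes sqrt(f**2 + 5*f) - sqrt(f**2 + 2).


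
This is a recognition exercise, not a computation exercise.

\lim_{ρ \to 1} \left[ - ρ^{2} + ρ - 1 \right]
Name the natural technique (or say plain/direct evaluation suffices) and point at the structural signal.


Method: no special technique — the expression is continuous at the evaluation point — substitute directly; no indeterminate form appears.


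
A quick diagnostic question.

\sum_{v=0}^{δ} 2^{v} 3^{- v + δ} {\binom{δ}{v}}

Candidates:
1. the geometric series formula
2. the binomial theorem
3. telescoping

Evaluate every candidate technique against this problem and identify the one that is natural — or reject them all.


Technique: the binomial theorem — terms weighting {\binom{δ}{v}} against matched powers of 2 and 3 reassemble into (2 + 3)^δ by the binomial theorem.
- the geometric series formula — the ratio of consecutive terms depends on the index.
- the binomial theorem — applies; the problem has the shape this method handles.
- telescoping — writing out consecutive terms as given produces no pairwise cancellation.


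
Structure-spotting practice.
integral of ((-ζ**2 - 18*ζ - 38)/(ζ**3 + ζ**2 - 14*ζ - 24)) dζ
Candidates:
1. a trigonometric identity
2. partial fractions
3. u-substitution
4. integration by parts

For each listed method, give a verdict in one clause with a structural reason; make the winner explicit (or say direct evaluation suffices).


Technique: partial fractions — the factorization of ζ**3 + ζ**2 - 14*ζ - 24 is the whole battle; after it, each term is a table integral.
- a trigonometric identity: with no trigonometric functions present, identity rewriting has no target.
- partial fractions: applies; the problem has the shape this method handles.
- u-substitution: no subexpression of the integrand serves as a whole-integral substitution inner — individual terms may offer their own, but none carries its derivative as a factor of the full integrand; a working change of variable would have to be constructed from outside the expression.
- integration by parts: no split into a nonconstant polynomial times one of the standard kernels — exp, sine, or cosine of a linear argument, or a logarithm — applies here.


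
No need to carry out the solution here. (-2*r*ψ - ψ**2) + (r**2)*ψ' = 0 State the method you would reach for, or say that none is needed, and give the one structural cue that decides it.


Technique: the homogeneous substitution — the slope is degree-zero homogeneous: the ratio substitution v = ψ/r collapses it. Rearranged, this also fits the Bernoulli template directly; the homogeneous substitution reads the structure without the rearrangement.


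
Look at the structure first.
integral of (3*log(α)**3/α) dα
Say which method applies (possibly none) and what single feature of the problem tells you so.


Diagnosis: u-substitution — spotting that 3/α is a constant multiple of the derivative of log(α) is the key observation — substitute u = log(α) and the integral becomes one-dimensional in u.


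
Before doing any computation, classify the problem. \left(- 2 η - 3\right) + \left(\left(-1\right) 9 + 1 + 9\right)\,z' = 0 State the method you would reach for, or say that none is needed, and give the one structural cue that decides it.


Method: no special technique — the slope is a pure function of η; integrate both sides and be done.


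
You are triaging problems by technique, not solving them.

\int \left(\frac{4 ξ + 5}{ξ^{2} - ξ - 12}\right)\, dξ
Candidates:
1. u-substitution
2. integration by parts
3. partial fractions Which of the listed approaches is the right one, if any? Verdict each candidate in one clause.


Method: partial fractions — break ξ^{2} - ξ - 12 into its roots and the integral splits into logarithm-sized bites.
- u-substitution — no subexpression of the integrand serves as a whole-integral substitution inner — individual terms may offer their own, but none carries its derivative as a factor of the full integrand; a working change of variable would have to be constructed from outside the expression.
- integration by parts: there is no nonconstant-polynomial-times-kernel split with an exp, sine, cosine (degree-1 argument), or logarithm partner.
- partial fractions — yes, a natural case for it.


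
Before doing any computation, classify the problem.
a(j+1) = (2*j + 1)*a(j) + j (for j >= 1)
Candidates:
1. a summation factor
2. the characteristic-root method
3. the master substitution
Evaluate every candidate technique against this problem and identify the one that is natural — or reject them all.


Diagnosis: a summation factor — an index-dependent multiplier 2*j + 1 rules out characteristic roots; a summation factor converts it to a pure difference.
- a summation factor: applies; the problem has the shape this method handles.
- the characteristic-root method — an index-dependent weight blocks the pure exponential ansatz.
- the master substitution: this is shift-type recursion, outside the divide-and-conquer template.


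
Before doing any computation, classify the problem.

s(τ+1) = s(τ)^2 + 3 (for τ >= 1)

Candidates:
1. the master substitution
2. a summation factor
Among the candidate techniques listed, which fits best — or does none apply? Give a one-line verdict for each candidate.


Best approach: no special technique — once the recursion is nonlinear, characteristic roots, master substitutions, and summation factors are all off the table.
- the master substitution — there is no divide-the-index recursive argument.
- a summation factor: the recursion is nonlinear — outside the first-order linear family a summation factor addresses.


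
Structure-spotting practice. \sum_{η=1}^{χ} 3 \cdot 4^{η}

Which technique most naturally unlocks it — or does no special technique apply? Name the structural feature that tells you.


Technique: the geometric series formula — term-over-term division gives 4 every time — index-free ratio, geometric sum formula applies.


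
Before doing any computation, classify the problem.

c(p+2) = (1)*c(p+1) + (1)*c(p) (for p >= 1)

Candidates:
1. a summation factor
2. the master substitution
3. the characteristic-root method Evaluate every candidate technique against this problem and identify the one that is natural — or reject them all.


Method: the characteristic-root method — no index-dependence in the weights and nothing inhomogeneous: classic characteristic-equation setup.
- a summation factor — a summation factor telescopes one-step recursions; this one carries higher-order memory.
- the master substitution — this is shift-type recursion, outside the divide-and-conquer template.
- the characteristic-root method — a fit — the right tool for this form.


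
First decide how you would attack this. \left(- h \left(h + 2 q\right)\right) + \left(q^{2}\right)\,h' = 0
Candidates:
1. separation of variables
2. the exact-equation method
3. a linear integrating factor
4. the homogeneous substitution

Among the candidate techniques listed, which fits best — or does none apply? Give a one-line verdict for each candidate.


Best approach: the homogeneous substitution — solved for the derivative, the right side is unchanged under scaling q and h together — it depends only on the ratio h/q, so substitute a single ratio variable. This doubles as a Bernoulli equation in the unknown as written; the homogeneous route needs no setup at all.
- separation of variables — no algebra isolates the independent variable on one side and the unknown on the other.
- the exact-equation method — the mixed partial derivatives differ, so the left side is not a total differential.
- a linear integrating factor: the unknown enters nonlinearly (through a power, a denominator, or a transcendental function), which the linear integrating-factor recipe cannot absorb as-is — any repair would come from a preliminary substitution, not the factor.
- the homogeneous substitution — applies; the problem has the shape this method handles.


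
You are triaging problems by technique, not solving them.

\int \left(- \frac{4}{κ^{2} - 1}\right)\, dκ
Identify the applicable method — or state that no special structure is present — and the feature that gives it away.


Best approach: partial fractions — κ^{2} - 1 splits into linear pieces, so the quotient is a sum of simple fractions — decompose before integrating.


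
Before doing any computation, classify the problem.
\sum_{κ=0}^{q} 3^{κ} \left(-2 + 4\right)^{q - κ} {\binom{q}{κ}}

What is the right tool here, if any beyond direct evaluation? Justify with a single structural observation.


Verdict: the binomial theorem — binomial coefficients against complementary powers of 3 and (-2 + 4): recognize the binomial expansion and resum.


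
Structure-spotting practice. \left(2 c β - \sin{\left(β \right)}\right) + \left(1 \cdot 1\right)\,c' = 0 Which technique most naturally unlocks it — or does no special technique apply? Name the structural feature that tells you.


Technique: a linear integrating factor — linear in the unknown with genuine forcing: multiply through by the exponential of the integrated coefficient and the left side closes into one derivative.


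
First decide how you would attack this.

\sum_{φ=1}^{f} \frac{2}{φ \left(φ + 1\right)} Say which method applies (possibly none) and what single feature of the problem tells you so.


Method: telescoping — \frac{2}{φ \left(φ + 1\right)} is a collapsed telescope: expand it into simple fractions to see the cancellation.


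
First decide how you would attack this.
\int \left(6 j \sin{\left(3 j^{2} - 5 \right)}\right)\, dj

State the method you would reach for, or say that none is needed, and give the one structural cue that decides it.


Diagnosis: u-substitution — spotting that 6 j is a constant multiple of the derivative of 3 j^{2} - 5 is the key observation — substitute u = 3 j^{2} - 5 and the integral becomes one-dimensional in u.


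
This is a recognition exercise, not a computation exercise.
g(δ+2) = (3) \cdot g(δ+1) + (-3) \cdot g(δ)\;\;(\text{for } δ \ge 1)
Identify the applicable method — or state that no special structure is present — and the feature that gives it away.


Verdict: the characteristic-root method — shift-invariance with fixed coefficients calls for exponential trials; the characteristic polynomial finds every r^δ.


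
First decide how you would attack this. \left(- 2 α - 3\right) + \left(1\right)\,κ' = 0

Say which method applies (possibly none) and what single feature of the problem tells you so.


Technique: no special technique — the slope is a function of α alone, so integrate both sides directly.


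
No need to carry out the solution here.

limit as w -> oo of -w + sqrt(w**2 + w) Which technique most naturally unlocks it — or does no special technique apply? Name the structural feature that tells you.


Verdict: conjugate multiplication — the ∞ − ∞ radical form is the exact trigger for the conjugate maneuver.


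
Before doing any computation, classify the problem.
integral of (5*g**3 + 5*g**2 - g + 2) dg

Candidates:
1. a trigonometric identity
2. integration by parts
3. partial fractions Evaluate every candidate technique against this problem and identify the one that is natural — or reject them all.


Verdict: no special technique — a term-by-term power-rule job in g; no substitution or rearrangement earns its keep here.
- a trigonometric identity: there is no trigonometric structure at all — the integrand carries no sine or cosine to rewrite.
- integration by parts — splitting off a factor buys nothing — the integrand integrates directly without parts.
- partial fractions: there is no rational-function structure to decompose.


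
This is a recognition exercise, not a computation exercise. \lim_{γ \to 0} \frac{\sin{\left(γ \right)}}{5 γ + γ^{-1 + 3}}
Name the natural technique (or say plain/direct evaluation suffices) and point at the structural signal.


Diagnosis: l'Hôpital's rule (0/0) — substituting 0 gives 0 over 0; differentiate top and bottom once and re-evaluate. Expanding numerator and denominator to first order gives the same value — the rule automates exactly that.


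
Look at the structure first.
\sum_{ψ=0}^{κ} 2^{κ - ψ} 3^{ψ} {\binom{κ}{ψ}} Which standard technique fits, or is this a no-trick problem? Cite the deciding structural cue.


Best approach: the binomial theorem — the binomial coefficients weight matched powers of 3 and 2, which is exactly the expansion of a binomial power.


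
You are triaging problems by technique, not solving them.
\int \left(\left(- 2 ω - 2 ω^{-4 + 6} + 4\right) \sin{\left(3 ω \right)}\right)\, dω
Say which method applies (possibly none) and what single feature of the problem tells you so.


Method: integration by parts — differentiate (- 2 ω - 2 ω^{-4 + 6} + 4), integrate \sin{\left(3 ω \right)}: each pass lowers the polynomial degree, so parts terminates.


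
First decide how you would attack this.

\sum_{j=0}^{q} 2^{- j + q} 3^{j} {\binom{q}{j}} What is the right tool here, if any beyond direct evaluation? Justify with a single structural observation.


Diagnosis: the binomial theorem — binomial coefficients against complementary powers of 3 and 2: recognize the binomial expansion and resum.


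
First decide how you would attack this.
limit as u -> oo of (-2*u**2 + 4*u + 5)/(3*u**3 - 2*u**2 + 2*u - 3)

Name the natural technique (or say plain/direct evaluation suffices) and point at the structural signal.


Verdict: dominant-term comparison — as u grows, only the highest-degree terms matter — compare leading terms and read the limit off. As a single quotient, the ∞/∞ shape would yield to repeated differentiation as well — the growth comparison gets there in one look.


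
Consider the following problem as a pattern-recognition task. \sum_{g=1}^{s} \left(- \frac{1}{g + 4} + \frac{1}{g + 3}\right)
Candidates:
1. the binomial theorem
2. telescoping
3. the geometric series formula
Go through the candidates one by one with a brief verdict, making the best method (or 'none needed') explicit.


Diagnosis: telescoping — the summand is built as \frac{1}{g + 3} minus its own successor — adjacent terms annihilate down the line.
- the binomial theorem: the terms lack the binomial-coefficient-weighted complementary-power pattern of an expansion.
- telescoping — yes — fits the structure here.
- the geometric series formula — no single multiplier carries one term to the next throughout the sum.


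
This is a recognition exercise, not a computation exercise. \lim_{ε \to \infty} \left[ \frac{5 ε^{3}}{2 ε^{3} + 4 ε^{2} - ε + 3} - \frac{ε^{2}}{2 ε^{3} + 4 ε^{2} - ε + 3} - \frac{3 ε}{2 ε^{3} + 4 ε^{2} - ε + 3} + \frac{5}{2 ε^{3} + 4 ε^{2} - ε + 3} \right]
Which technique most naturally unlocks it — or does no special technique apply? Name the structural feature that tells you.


Verdict: dominant-term comparison — as ε grows, only the highest-degree terms matter — compare leading terms and read the limit off. As a single quotient, the ∞/∞ shape would yield to repeated differentiation as well — the growth comparison gets there in one look.


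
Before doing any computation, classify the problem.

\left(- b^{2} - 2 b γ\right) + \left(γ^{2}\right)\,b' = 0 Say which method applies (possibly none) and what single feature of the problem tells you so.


Method: the homogeneous substitution — solved for the derivative, the right side is unchanged under scaling γ and b together — it depends only on the ratio b/γ, so substitute a single ratio variable. A Bernoulli substitution is a fair alternative on this equation directly; the homogeneous reading takes it as given.


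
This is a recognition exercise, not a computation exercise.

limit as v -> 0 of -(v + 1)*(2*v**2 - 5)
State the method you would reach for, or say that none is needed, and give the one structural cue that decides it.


Method: no special technique — the function is continuous at 0; evaluation is itself the limit, no machinery required.


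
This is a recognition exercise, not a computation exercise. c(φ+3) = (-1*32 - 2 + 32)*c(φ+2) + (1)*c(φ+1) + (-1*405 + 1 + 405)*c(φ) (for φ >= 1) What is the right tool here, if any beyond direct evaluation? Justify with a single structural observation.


Technique: the characteristic-root method — try a geometric ansatz r^φ: constant coefficients turn the recurrence into one polynomial equation in r.


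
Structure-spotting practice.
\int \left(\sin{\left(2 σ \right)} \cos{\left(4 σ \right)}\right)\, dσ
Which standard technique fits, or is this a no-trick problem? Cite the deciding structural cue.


Diagnosis: a trigonometric identity — mixed-frequency products such as \sin{\left(2 σ \right)} \cos{\left(4 σ \right)} are designed for the product-to-sum formula.


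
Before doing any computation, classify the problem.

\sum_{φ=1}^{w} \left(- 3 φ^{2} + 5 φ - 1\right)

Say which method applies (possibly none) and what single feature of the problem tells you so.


Technique: no special technique — nothing telescopes and nothing is geometric; polynomial terms in φ sum term by term.


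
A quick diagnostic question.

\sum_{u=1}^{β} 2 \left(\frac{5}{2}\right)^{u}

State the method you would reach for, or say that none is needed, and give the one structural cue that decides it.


Best approach: the geometric series formula — term-over-term division gives \frac{5}{2} every time — index-free ratio, geometric sum formula applies.


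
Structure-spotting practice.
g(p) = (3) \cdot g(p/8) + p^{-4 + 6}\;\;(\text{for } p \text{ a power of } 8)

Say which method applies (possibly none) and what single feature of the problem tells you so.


Verdict: the master substitution — the argument shrinks by the factor 8, so measure the index on a logarithmic scale and the recursion becomes a shift.


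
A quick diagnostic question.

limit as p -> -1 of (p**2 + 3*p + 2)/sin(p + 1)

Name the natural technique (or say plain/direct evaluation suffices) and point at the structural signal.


Verdict: l'Hôpital's rule (0/0) — plug in -1: top and bottom both hit zero, so differentiate each and retry. The standard small-argument limits would also carry it; the rule is the systematic route.


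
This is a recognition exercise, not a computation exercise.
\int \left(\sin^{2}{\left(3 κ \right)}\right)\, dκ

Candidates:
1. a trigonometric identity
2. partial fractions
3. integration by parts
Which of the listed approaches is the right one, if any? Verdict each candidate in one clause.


Technique: a trigonometric identity — reduce \sin^{2}{\left(3 κ \right)} with the power-reduction formula and the integral becomes first-degree trigonometry.
- a trigonometric identity — applicable, and directly so.
- partial fractions: the expression is not a ratio of polynomials that decomposes further.
- integration by parts — not the fit here: there is no polynomial factor to ladder down — parts can still close the trigonometric product by recursion, though the identity rewrite is the direct route.


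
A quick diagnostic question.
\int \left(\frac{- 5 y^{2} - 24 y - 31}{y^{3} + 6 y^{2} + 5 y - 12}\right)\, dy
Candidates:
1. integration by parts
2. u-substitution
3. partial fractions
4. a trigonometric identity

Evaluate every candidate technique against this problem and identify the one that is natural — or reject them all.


Method: partial fractions — the bottom, y^{3} + 6 y^{2} + 5 y - 12, comes apart into simple factors, and a proper rational function over split factors decomposes.
- integration by parts — there is no nonconstant-polynomial-times-kernel split with an exp, sine, cosine (degree-1 argument), or logarithm partner.
- u-substitution: no subexpression of the integrand serves as a whole-integral substitution inner — individual terms may offer their own, but none carries its derivative as a factor of the full integrand; a working change of variable would have to be constructed from outside the expression.
- partial fractions — yes, a natural case for it.
- a trigonometric identity — with no trigonometric functions present, identity rewriting has no target.


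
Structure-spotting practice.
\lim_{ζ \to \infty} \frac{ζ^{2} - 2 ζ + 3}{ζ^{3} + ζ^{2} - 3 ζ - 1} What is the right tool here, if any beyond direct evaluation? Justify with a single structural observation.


Method: dominant-term comparison — growth-rate triage: the leading powers of ζ decide the limit, everything else is noise. l'Hôpital's at-infinity variant applies to the expression viewed as a single quotient; the leading-term comparison is the direct route.


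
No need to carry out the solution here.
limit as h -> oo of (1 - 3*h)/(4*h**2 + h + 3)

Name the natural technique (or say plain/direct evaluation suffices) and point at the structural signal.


Diagnosis: dominant-term comparison — divide through by the highest power of h; every lower-order term dies and the dominant terms decide the limit. Differentiating the expression as a single quotient would eventually settle it as well; matching dominant growth settles it immediately.


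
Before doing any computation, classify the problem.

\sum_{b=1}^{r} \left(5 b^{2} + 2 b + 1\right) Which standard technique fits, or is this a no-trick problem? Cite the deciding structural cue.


Technique: no special technique — this is bookkeeping, not technique: standard formulas for sums of constant-multiple powers of b apply termwise.


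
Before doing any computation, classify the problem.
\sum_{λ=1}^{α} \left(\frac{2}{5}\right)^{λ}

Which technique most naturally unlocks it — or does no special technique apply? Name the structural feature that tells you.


Verdict: the geometric series formula — each summand is the previous one scaled by \frac{2}{5}; that constant multiplier is itself the geometric structure.


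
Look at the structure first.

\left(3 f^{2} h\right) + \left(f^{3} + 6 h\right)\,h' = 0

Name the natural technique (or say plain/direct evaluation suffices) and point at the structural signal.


Method: the exact-equation method — d/dh of 3 f^{2} h equals d/df of f^{3} + 6 h: the form is a total differential of one potential — integrate it exactly.


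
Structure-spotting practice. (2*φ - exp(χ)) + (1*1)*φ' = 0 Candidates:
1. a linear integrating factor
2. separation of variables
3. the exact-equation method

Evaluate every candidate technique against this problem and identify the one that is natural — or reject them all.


Best approach: a linear integrating factor — φ enters only linearly with coefficient 2; multiply by exp of the integral of 2 and the left side becomes one derivative.
- a linear integrating factor — a fit — the right tool for this form.
- separation of variables: the two dependences are entangled, not a clean product of one-variable pieces.
- the exact-equation method — the cross partial derivatives disagree, so no single potential exists.


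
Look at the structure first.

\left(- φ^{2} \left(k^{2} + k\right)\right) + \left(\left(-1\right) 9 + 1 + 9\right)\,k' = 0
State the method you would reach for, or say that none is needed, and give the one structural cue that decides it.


Diagnosis: separation of variables — all dependence on the two variables factors apart, the defining separable shape. A Bernoulli substitution applies to this equation as given; separation takes the same equation in its displayed form.


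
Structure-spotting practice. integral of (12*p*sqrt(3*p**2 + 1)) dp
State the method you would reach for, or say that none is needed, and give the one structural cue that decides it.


Diagnosis: u-substitution — gathered as a product, the integrand carries the factor 12*p — up to a constant, the derivative of the inner expression 3*p**2 + 1 — so u = 3*p**2 + 1 collapses the integral.


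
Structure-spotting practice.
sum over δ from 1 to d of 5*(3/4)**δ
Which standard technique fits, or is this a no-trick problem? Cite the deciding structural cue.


Diagnosis: the geometric series formula — term-over-term division gives 3/4 every time — index-free ratio, geometric sum formula applies.


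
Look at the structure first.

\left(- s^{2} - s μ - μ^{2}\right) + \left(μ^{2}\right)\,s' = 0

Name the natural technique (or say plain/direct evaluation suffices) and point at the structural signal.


Method: the homogeneous substitution — the slope's numerator and denominator share total degree; set v = s/μ and the equation drops to separable form.


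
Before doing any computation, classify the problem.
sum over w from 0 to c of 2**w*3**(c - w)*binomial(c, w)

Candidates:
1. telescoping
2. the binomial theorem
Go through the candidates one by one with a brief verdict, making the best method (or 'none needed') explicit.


Technique: the binomial theorem — terms weighting binomial(c, w) against matched powers of 2 and 3 reassemble into (2 + 3)^c by the binomial theorem.
- telescoping — in the displayed form, no term reappears at a neighboring index to cancel against.
- the binomial theorem: a fit — the right tool for this form.


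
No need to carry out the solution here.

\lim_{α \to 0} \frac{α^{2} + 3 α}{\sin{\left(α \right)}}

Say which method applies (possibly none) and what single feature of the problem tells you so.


Technique: l'Hôpital's rule (0/0) — the 0/0 form at 0 is the signature situation for l'Hôpital's rule. Known elementary limits would finish this too — the rule just bypasses the case analysis.


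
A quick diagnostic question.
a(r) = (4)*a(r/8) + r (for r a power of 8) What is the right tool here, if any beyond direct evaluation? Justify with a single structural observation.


Technique: the master substitution — index division is the fingerprint: r/8 in the recursive call means substitute r = 8^m.


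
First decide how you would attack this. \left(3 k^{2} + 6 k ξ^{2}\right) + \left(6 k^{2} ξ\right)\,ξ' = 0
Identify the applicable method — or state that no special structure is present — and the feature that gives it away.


Best approach: the exact-equation method — equality of cross partials is the green light — assemble the potential function term by term.


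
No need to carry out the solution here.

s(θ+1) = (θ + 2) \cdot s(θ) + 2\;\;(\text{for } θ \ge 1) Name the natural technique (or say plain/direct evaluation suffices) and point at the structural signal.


Diagnosis: a summation factor — the coefficient θ + 2 drifts with the index, so no fixed root exists; normalizing by the cumulative product telescopes it.


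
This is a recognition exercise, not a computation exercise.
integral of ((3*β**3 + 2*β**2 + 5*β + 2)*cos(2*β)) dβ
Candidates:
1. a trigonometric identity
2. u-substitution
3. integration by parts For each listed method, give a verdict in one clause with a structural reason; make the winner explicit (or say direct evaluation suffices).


Method: integration by parts — 3*β**3 + 2*β**2 + 5*β + 2 dies after finitely many derivatives while cos(2*β) cycles under integration — the tabular/parts setup.
- a trigonometric identity — there is no trigonometric structure whose rewriting would simplify the integrand.
- u-substitution: no subexpression of the integrand serves as a whole-integral substitution inner — individual terms may offer their own, but none carries its derivative as a factor of the full integrand; a working change of variable would have to be constructed from outside the expression.
- integration by parts — yes — fits the structure here.


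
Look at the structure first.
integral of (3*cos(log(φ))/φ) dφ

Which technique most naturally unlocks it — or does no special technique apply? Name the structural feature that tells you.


Method: u-substitution — structure check: outer function, inner expression log(φ), inner derivative as a factor — the classic u = log(φ) pattern.


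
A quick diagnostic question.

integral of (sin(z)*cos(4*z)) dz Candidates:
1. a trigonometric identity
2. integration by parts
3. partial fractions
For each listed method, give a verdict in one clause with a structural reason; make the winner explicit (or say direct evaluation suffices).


Technique: a trigonometric identity — the product sin(z)*cos(4*z) converts to a sum of single-frequency sinusoids via the product-to-sum identity.
- a trigonometric identity: applies; the problem has the shape this method handles.
- integration by parts: not the fit here: there is no polynomial factor to ladder down — parts can still close the trigonometric product by recursion, though the identity rewrite is the direct route.
- partial fractions: the expression is not a ratio of polynomials that decomposes further.


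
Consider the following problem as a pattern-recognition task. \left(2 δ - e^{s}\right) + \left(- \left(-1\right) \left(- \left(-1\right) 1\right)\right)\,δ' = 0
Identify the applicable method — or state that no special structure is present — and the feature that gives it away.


Verdict: a linear integrating factor — first power of δ, nonzero forcing: the integrating-factor recipe applies verbatim with p = 2.


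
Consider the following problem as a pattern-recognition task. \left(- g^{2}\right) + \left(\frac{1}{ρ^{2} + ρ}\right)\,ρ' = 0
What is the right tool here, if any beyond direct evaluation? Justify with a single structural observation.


Best approach: separation of variables — the slope splits multiplicatively: g^{2} carrying all g-dependence times ρ^{2} + ρ carrying all ρ-dependence — separate and integrate. A Bernoulli rewrite would carry it as the equation stands — separating the variables needs no rearrangement either.


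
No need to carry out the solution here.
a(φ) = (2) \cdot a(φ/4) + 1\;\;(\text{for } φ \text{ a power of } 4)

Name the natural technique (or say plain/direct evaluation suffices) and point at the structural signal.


Verdict: the master substitution — the argument contracts 4-fold per step: reindex φ exponentially and solve the linear recurrence in the new index.


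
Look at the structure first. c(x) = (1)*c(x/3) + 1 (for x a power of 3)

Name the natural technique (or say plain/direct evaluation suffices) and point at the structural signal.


Method: the master substitution — divide-the-index recursion (x/3 inside the call) straightens out once the index is rewritten as 3^m.


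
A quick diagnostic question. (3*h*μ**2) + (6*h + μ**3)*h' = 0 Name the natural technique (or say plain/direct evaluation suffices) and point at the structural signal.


Best approach: the exact-equation method — 3*h*μ**2 and 6*h + μ**3 pass the exactness check on the nose, so no integrating factor in μ or h is needed at all.


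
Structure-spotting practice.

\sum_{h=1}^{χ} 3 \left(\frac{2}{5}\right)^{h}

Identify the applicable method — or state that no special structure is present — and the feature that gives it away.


Best approach: the geometric series formula — check a ratio of consecutive terms: it is \frac{2}{5}, independent of the index, so the geometric formula closes the sum.
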